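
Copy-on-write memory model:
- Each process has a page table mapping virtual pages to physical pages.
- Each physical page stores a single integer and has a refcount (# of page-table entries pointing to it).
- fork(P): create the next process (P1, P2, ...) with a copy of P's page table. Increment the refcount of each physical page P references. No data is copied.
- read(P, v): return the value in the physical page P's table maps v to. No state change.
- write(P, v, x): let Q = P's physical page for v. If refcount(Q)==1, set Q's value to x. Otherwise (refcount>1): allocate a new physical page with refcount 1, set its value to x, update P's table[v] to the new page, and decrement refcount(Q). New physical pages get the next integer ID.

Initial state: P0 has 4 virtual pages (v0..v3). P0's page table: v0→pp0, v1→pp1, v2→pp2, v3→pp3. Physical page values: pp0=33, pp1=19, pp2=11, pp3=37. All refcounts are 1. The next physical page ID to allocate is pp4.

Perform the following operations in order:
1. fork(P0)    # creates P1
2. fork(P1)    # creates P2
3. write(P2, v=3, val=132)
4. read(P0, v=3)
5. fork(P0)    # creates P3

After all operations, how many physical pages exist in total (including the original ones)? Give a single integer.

Op 1: fork(P0) -> P1. 4 ppages; refcounts: pp0:2 pp1:2 pp2:2 pp3:2
Op 2: fork(P1) -> P2. 4 ppages; refcounts: pp0:3 pp1:3 pp2:3 pp3:3
Op 3: write(P2, v3, 132). refcount(pp3)=3>1 -> COPY to pp4. 5 ppages; refcounts: pp0:3 pp1:3 pp2:3 pp3:2 pp4:1
Op 4: read(P0, v3) -> 37. No state change.
Op 5: fork(P0) -> P3. 5 ppages; refcounts: pp0:4 pp1:4 pp2:4 pp3:3 pp4:1

Answer: 5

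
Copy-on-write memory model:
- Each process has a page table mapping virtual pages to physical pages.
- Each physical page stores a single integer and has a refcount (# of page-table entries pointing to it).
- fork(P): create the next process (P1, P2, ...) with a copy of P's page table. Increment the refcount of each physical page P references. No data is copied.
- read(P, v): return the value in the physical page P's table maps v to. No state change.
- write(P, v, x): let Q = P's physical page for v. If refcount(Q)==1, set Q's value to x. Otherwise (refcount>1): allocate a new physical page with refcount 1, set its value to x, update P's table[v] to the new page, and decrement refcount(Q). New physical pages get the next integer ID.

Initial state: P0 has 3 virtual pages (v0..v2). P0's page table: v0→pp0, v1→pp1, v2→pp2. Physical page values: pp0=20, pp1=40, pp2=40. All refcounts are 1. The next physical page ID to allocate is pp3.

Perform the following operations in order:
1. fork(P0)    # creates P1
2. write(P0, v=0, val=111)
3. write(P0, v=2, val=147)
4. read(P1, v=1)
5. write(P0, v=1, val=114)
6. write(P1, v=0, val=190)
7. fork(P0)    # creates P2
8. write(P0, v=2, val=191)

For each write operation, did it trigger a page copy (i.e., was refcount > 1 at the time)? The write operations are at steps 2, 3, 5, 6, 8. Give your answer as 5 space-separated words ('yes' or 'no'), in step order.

Op 1: fork(P0) -> P1. 3 ppages; refcounts: pp0:2 pp1:2 pp2:2
Op 2: write(P0, v0, 111). refcount(pp0)=2>1 -> COPY to pp3. 4 ppages; refcounts: pp0:1 pp1:2 pp2:2 pp3:1
Op 3: write(P0, v2, 147). refcount(pp2)=2>1 -> COPY to pp4. 5 ppages; refcounts: pp0:1 pp1:2 pp2:1 pp3:1 pp4:1
Op 4: read(P1, v1) -> 40. No state change.
Op 5: write(P0, v1, 114). refcount(pp1)=2>1 -> COPY to pp5. 6 ppages; refcounts: pp0:1 pp1:1 pp2:1 pp3:1 pp4:1 pp5:1
Op 6: write(P1, v0, 190). refcount(pp0)=1 -> write in place. 6 ppages; refcounts: pp0:1 pp1:1 pp2:1 pp3:1 pp4:1 pp5:1
Op 7: fork(P0) -> P2. 6 ppages; refcounts: pp0:1 pp1:1 pp2:1 pp3:2 pp4:2 pp5:2
Op 8: write(P0, v2, 191). refcount(pp4)=2>1 -> COPY to pp6. 7 ppages; refcounts: pp0:1 pp1:1 pp2:1 pp3:2 pp4:1 pp5:2 pp6:1

yes yes yes no yes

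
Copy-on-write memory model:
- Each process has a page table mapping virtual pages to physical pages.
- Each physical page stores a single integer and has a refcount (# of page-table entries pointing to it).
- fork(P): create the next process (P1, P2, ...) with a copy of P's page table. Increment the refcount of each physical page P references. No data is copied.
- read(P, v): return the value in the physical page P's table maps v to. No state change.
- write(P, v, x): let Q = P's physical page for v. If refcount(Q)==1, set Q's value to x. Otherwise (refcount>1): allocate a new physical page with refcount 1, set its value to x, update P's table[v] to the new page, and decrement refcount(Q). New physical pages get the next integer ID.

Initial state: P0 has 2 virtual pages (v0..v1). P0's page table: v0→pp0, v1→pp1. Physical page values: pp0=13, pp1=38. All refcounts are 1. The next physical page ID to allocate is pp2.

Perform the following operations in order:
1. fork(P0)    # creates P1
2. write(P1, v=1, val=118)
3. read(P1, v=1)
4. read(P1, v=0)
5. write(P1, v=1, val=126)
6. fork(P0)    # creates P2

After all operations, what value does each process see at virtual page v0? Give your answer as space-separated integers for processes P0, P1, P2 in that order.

Answer: 13 13 13

Derivation:
Op 1: fork(P0) -> P1. 2 ppages; refcounts: pp0:2 pp1:2
Op 2: write(P1, v1, 118). refcount(pp1)=2>1 -> COPY to pp2. 3 ppages; refcounts: pp0:2 pp1:1 pp2:1
Op 3: read(P1, v1) -> 118. No state change.
Op 4: read(P1, v0) -> 13. No state change.
Op 5: write(P1, v1, 126). refcount(pp2)=1 -> write in place. 3 ppages; refcounts: pp0:2 pp1:1 pp2:1
Op 6: fork(P0) -> P2. 3 ppages; refcounts: pp0:3 pp1:2 pp2:1
P0: v0 -> pp0 = 13
P1: v0 -> pp0 = 13
P2: v0 -> pp0 = 13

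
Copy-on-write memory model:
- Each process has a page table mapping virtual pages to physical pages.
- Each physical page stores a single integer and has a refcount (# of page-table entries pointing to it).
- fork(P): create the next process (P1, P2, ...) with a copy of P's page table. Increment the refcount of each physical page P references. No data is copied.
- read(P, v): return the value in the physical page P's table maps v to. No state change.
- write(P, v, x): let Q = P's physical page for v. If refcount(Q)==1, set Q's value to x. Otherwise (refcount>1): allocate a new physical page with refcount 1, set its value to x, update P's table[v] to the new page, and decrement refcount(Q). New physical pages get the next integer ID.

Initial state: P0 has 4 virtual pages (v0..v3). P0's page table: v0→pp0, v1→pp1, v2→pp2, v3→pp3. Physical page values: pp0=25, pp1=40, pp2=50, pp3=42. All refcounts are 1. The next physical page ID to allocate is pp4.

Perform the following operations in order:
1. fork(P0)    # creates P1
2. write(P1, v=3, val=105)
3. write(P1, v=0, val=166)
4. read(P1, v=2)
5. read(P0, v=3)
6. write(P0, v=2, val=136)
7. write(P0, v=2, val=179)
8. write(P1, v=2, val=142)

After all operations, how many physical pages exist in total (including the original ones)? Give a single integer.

Answer: 7

Derivation:
Op 1: fork(P0) -> P1. 4 ppages; refcounts: pp0:2 pp1:2 pp2:2 pp3:2
Op 2: write(P1, v3, 105). refcount(pp3)=2>1 -> COPY to pp4. 5 ppages; refcounts: pp0:2 pp1:2 pp2:2 pp3:1 pp4:1
Op 3: write(P1, v0, 166). refcount(pp0)=2>1 -> COPY to pp5. 6 ppages; refcounts: pp0:1 pp1:2 pp2:2 pp3:1 pp4:1 pp5:1
Op 4: read(P1, v2) -> 50. No state change.
Op 5: read(P0, v3) -> 42. No state change.
Op 6: write(P0, v2, 136). refcount(pp2)=2>1 -> COPY to pp6. 7 ppages; refcounts: pp0:1 pp1:2 pp2:1 pp3:1 pp4:1 pp5:1 pp6:1
Op 7: write(P0, v2, 179). refcount(pp6)=1 -> write in place. 7 ppages; refcounts: pp0:1 pp1:2 pp2:1 pp3:1 pp4:1 pp5:1 pp6:1
Op 8: write(P1, v2, 142). refcount(pp2)=1 -> write in place. 7 ppages; refcounts: pp0:1 pp1:2 pp2:1 pp3:1 pp4:1 pp5:1 pp6:1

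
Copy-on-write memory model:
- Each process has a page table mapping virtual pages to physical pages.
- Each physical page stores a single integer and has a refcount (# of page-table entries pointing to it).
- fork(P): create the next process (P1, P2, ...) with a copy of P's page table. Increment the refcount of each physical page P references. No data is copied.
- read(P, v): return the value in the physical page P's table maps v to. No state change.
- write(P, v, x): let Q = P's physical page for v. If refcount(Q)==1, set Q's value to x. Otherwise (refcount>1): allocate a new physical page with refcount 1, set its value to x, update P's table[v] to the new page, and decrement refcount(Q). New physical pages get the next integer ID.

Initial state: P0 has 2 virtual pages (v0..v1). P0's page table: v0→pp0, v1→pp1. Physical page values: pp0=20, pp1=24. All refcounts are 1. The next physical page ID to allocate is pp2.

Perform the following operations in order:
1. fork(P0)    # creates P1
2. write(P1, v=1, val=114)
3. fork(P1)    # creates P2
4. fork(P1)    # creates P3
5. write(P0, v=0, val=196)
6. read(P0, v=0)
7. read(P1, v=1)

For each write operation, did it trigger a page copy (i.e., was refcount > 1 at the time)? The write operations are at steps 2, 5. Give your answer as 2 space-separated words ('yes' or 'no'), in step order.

Op 1: fork(P0) -> P1. 2 ppages; refcounts: pp0:2 pp1:2
Op 2: write(P1, v1, 114). refcount(pp1)=2>1 -> COPY to pp2. 3 ppages; refcounts: pp0:2 pp1:1 pp2:1
Op 3: fork(P1) -> P2. 3 ppages; refcounts: pp0:3 pp1:1 pp2:2
Op 4: fork(P1) -> P3. 3 ppages; refcounts: pp0:4 pp1:1 pp2:3
Op 5: write(P0, v0, 196). refcount(pp0)=4>1 -> COPY to pp3. 4 ppages; refcounts: pp0:3 pp1:1 pp2:3 pp3:1
Op 6: read(P0, v0) -> 196. No state change.
Op 7: read(P1, v1) -> 114. No state change.

yes yes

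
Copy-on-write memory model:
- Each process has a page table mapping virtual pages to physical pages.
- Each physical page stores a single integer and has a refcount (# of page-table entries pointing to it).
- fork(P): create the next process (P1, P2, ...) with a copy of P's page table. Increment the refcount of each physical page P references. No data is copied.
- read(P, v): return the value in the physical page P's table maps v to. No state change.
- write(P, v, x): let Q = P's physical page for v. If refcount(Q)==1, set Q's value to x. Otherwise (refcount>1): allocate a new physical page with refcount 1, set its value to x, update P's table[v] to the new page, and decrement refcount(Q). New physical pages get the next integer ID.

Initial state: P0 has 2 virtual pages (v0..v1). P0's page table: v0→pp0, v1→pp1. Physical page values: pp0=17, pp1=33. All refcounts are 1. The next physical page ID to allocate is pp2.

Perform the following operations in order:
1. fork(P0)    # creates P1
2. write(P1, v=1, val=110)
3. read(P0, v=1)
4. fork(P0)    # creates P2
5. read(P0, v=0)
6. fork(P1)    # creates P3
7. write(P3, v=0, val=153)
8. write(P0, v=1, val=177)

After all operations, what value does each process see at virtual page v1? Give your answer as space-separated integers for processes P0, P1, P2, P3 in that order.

Answer: 177 110 33 110

Derivation:
Op 1: fork(P0) -> P1. 2 ppages; refcounts: pp0:2 pp1:2
Op 2: write(P1, v1, 110). refcount(pp1)=2>1 -> COPY to pp2. 3 ppages; refcounts: pp0:2 pp1:1 pp2:1
Op 3: read(P0, v1) -> 33. No state change.
Op 4: fork(P0) -> P2. 3 ppages; refcounts: pp0:3 pp1:2 pp2:1
Op 5: read(P0, v0) -> 17. No state change.
Op 6: fork(P1) -> P3. 3 ppages; refcounts: pp0:4 pp1:2 pp2:2
Op 7: write(P3, v0, 153). refcount(pp0)=4>1 -> COPY to pp3. 4 ppages; refcounts: pp0:3 pp1:2 pp2:2 pp3:1
Op 8: write(P0, v1, 177). refcount(pp1)=2>1 -> COPY to pp4. 5 ppages; refcounts: pp0:3 pp1:1 pp2:2 pp3:1 pp4:1
P0: v1 -> pp4 = 177
P1: v1 -> pp2 = 110
P2: v1 -> pp1 = 33
P3: v1 -> pp2 = 110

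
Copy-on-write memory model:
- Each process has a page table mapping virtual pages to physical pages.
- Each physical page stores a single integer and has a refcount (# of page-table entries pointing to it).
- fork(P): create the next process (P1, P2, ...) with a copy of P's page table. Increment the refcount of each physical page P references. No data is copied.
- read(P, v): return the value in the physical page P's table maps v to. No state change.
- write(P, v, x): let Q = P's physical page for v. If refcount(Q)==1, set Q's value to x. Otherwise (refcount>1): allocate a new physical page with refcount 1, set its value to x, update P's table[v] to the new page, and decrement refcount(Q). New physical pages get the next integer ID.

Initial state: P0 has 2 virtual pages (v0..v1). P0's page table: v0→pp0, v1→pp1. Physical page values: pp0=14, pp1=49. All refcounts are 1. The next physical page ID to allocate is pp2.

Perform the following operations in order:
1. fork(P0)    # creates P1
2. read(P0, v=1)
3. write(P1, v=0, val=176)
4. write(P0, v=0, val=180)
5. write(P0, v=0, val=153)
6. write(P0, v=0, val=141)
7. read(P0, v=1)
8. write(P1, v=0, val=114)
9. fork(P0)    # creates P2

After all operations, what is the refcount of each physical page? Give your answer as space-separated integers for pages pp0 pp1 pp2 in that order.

Answer: 2 3 1

Derivation:
Op 1: fork(P0) -> P1. 2 ppages; refcounts: pp0:2 pp1:2
Op 2: read(P0, v1) -> 49. No state change.
Op 3: write(P1, v0, 176). refcount(pp0)=2>1 -> COPY to pp2. 3 ppages; refcounts: pp0:1 pp1:2 pp2:1
Op 4: write(P0, v0, 180). refcount(pp0)=1 -> write in place. 3 ppages; refcounts: pp0:1 pp1:2 pp2:1
Op 5: write(P0, v0, 153). refcount(pp0)=1 -> write in place. 3 ppages; refcounts: pp0:1 pp1:2 pp2:1
Op 6: write(P0, v0, 141). refcount(pp0)=1 -> write in place. 3 ppages; refcounts: pp0:1 pp1:2 pp2:1
Op 7: read(P0, v1) -> 49. No state change.
Op 8: write(P1, v0, 114). refcount(pp2)=1 -> write in place. 3 ppages; refcounts: pp0:1 pp1:2 pp2:1
Op 9: fork(P0) -> P2. 3 ppages; refcounts: pp0:2 pp1:3 pp2:1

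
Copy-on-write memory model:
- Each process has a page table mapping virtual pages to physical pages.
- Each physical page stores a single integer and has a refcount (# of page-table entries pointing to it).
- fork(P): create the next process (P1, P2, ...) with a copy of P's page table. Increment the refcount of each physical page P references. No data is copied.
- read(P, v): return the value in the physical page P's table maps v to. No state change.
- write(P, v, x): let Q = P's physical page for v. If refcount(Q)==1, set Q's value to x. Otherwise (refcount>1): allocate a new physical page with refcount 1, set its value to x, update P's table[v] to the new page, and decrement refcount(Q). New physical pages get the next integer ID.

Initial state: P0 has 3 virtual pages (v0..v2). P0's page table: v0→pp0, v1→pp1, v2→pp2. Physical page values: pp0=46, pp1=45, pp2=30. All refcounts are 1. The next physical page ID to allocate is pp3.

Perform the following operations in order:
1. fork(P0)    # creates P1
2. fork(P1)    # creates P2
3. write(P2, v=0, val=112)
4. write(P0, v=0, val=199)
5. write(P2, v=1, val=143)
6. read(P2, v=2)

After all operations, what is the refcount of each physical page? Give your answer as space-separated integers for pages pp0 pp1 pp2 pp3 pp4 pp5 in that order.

Answer: 1 2 3 1 1 1

Derivation:
Op 1: fork(P0) -> P1. 3 ppages; refcounts: pp0:2 pp1:2 pp2:2
Op 2: fork(P1) -> P2. 3 ppages; refcounts: pp0:3 pp1:3 pp2:3
Op 3: write(P2, v0, 112). refcount(pp0)=3>1 -> COPY to pp3. 4 ppages; refcounts: pp0:2 pp1:3 pp2:3 pp3:1
Op 4: write(P0, v0, 199). refcount(pp0)=2>1 -> COPY to pp4. 5 ppages; refcounts: pp0:1 pp1:3 pp2:3 pp3:1 pp4:1
Op 5: write(P2, v1, 143). refcount(pp1)=3>1 -> COPY to pp5. 6 ppages; refcounts: pp0:1 pp1:2 pp2:3 pp3:1 pp4:1 pp5:1
Op 6: read(P2, v2) -> 30. No state change.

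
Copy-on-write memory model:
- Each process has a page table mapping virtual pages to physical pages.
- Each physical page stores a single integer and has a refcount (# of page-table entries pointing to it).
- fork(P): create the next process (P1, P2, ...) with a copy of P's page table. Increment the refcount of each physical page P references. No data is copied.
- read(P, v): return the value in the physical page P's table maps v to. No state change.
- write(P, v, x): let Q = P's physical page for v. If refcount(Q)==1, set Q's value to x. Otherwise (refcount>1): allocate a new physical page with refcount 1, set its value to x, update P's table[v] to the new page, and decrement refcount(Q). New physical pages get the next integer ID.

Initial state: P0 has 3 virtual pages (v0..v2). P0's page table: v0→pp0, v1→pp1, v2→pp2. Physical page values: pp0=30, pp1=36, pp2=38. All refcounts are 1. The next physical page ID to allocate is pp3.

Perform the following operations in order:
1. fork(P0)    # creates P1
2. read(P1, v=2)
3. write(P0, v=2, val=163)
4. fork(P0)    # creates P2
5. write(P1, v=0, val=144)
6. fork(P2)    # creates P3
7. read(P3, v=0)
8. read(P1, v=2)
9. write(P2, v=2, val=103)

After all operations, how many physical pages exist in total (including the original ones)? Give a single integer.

Answer: 6

Derivation:
Op 1: fork(P0) -> P1. 3 ppages; refcounts: pp0:2 pp1:2 pp2:2
Op 2: read(P1, v2) -> 38. No state change.
Op 3: write(P0, v2, 163). refcount(pp2)=2>1 -> COPY to pp3. 4 ppages; refcounts: pp0:2 pp1:2 pp2:1 pp3:1
Op 4: fork(P0) -> P2. 4 ppages; refcounts: pp0:3 pp1:3 pp2:1 pp3:2
Op 5: write(P1, v0, 144). refcount(pp0)=3>1 -> COPY to pp4. 5 ppages; refcounts: pp0:2 pp1:3 pp2:1 pp3:2 pp4:1
Op 6: fork(P2) -> P3. 5 ppages; refcounts: pp0:3 pp1:4 pp2:1 pp3:3 pp4:1
Op 7: read(P3, v0) -> 30. No state change.
Op 8: read(P1, v2) -> 38. No state change.
Op 9: write(P2, v2, 103). refcount(pp3)=3>1 -> COPY to pp5. 6 ppages; refcounts: pp0:3 pp1:4 pp2:1 pp3:2 pp4:1 pp5:1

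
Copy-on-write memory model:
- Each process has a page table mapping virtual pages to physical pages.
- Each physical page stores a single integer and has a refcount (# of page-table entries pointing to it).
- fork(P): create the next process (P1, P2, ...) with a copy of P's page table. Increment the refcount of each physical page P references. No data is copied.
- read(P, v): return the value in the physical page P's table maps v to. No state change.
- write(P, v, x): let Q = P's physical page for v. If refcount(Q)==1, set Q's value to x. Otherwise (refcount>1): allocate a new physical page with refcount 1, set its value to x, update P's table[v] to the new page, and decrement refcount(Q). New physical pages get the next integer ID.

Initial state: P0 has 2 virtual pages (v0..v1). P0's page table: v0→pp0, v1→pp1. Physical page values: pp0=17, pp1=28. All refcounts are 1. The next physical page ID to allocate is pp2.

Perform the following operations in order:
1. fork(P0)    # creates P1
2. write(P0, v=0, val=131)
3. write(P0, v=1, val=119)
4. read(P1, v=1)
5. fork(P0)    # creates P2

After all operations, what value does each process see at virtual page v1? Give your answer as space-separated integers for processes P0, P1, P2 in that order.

Op 1: fork(P0) -> P1. 2 ppages; refcounts: pp0:2 pp1:2
Op 2: write(P0, v0, 131). refcount(pp0)=2>1 -> COPY to pp2. 3 ppages; refcounts: pp0:1 pp1:2 pp2:1
Op 3: write(P0, v1, 119). refcount(pp1)=2>1 -> COPY to pp3. 4 ppages; refcounts: pp0:1 pp1:1 pp2:1 pp3:1
Op 4: read(P1, v1) -> 28. No state change.
Op 5: fork(P0) -> P2. 4 ppages; refcounts: pp0:1 pp1:1 pp2:2 pp3:2
P0: v1 -> pp3 = 119
P1: v1 -> pp1 = 28
P2: v1 -> pp3 = 119

Answer: 119 28 119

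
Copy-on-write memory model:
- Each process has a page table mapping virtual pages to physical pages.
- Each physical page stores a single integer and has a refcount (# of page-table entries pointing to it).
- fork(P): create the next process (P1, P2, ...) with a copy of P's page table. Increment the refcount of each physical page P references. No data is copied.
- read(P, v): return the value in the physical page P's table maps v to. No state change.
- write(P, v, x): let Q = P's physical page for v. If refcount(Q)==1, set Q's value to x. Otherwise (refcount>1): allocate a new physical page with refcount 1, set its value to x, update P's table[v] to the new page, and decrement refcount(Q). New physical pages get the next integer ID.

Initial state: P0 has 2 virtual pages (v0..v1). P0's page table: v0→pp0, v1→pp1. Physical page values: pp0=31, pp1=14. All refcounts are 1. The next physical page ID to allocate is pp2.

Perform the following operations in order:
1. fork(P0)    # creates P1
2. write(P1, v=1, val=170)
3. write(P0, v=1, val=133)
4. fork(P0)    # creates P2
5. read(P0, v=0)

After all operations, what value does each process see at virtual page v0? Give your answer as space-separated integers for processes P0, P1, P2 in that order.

Answer: 31 31 31

Derivation:
Op 1: fork(P0) -> P1. 2 ppages; refcounts: pp0:2 pp1:2
Op 2: write(P1, v1, 170). refcount(pp1)=2>1 -> COPY to pp2. 3 ppages; refcounts: pp0:2 pp1:1 pp2:1
Op 3: write(P0, v1, 133). refcount(pp1)=1 -> write in place. 3 ppages; refcounts: pp0:2 pp1:1 pp2:1
Op 4: fork(P0) -> P2. 3 ppages; refcounts: pp0:3 pp1:2 pp2:1
Op 5: read(P0, v0) -> 31. No state change.
P0: v0 -> pp0 = 31
P1: v0 -> pp0 = 31
P2: v0 -> pp0 = 31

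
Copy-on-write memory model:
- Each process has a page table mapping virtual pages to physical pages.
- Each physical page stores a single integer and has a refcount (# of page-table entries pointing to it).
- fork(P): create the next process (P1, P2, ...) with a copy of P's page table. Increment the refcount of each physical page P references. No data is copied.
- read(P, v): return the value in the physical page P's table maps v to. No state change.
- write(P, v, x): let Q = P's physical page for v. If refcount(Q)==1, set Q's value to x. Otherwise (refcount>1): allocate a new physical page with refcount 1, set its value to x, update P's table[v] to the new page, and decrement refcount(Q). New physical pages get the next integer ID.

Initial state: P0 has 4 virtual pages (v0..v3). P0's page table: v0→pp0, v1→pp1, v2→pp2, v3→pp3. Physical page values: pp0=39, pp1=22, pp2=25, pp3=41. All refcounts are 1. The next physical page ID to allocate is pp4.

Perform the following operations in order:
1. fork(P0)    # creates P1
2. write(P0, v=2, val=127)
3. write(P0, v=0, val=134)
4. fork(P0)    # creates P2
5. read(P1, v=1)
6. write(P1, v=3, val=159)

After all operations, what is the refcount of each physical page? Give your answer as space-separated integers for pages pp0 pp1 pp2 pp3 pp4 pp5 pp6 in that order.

Answer: 1 3 1 2 2 2 1

Derivation:
Op 1: fork(P0) -> P1. 4 ppages; refcounts: pp0:2 pp1:2 pp2:2 pp3:2
Op 2: write(P0, v2, 127). refcount(pp2)=2>1 -> COPY to pp4. 5 ppages; refcounts: pp0:2 pp1:2 pp2:1 pp3:2 pp4:1
Op 3: write(P0, v0, 134). refcount(pp0)=2>1 -> COPY to pp5. 6 ppages; refcounts: pp0:1 pp1:2 pp2:1 pp3:2 pp4:1 pp5:1
Op 4: fork(P0) -> P2. 6 ppages; refcounts: pp0:1 pp1:3 pp2:1 pp3:3 pp4:2 pp5:2
Op 5: read(P1, v1) -> 22. No state change.
Op 6: write(P1, v3, 159). refcount(pp3)=3>1 -> COPY to pp6. 7 ppages; refcounts: pp0:1 pp1:3 pp2:1 pp3:2 pp4:2 pp5:2 pp6:1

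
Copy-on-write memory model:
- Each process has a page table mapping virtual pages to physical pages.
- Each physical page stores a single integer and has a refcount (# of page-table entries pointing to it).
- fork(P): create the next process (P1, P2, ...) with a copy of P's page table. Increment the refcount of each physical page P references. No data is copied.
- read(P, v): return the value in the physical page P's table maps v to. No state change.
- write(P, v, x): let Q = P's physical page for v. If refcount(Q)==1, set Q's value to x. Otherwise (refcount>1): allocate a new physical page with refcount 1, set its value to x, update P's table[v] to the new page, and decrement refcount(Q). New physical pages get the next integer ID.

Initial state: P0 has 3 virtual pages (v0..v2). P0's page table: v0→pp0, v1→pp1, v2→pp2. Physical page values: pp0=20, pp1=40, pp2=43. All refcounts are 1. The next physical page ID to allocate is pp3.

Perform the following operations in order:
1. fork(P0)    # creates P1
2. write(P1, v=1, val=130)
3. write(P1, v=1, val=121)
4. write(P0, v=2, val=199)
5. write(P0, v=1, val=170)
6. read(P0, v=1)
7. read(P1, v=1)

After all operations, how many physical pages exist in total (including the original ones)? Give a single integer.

Answer: 5

Derivation:
Op 1: fork(P0) -> P1. 3 ppages; refcounts: pp0:2 pp1:2 pp2:2
Op 2: write(P1, v1, 130). refcount(pp1)=2>1 -> COPY to pp3. 4 ppages; refcounts: pp0:2 pp1:1 pp2:2 pp3:1
Op 3: write(P1, v1, 121). refcount(pp3)=1 -> write in place. 4 ppages; refcounts: pp0:2 pp1:1 pp2:2 pp3:1
Op 4: write(P0, v2, 199). refcount(pp2)=2>1 -> COPY to pp4. 5 ppages; refcounts: pp0:2 pp1:1 pp2:1 pp3:1 pp4:1
Op 5: write(P0, v1, 170). refcount(pp1)=1 -> write in place. 5 ppages; refcounts: pp0:2 pp1:1 pp2:1 pp3:1 pp4:1
Op 6: read(P0, v1) -> 170. No state change.
Op 7: read(P1, v1) -> 121. No state change.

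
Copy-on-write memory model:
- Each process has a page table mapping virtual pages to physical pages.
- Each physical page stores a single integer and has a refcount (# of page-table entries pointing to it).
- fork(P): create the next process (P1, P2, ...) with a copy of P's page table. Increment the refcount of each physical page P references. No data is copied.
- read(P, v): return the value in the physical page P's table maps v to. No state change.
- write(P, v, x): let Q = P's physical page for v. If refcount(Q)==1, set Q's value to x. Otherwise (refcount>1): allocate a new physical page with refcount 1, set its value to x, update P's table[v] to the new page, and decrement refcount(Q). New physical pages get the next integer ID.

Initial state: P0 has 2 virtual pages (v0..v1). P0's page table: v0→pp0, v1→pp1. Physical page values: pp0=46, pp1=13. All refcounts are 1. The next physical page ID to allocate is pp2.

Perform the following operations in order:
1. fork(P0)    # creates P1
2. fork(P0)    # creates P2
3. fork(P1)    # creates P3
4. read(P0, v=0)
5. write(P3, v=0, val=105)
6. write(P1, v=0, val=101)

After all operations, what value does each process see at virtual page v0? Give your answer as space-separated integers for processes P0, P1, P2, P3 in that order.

Answer: 46 101 46 105

Derivation:
Op 1: fork(P0) -> P1. 2 ppages; refcounts: pp0:2 pp1:2
Op 2: fork(P0) -> P2. 2 ppages; refcounts: pp0:3 pp1:3
Op 3: fork(P1) -> P3. 2 ppages; refcounts: pp0:4 pp1:4
Op 4: read(P0, v0) -> 46. No state change.
Op 5: write(P3, v0, 105). refcount(pp0)=4>1 -> COPY to pp2. 3 ppages; refcounts: pp0:3 pp1:4 pp2:1
Op 6: write(P1, v0, 101). refcount(pp0)=3>1 -> COPY to pp3. 4 ppages; refcounts: pp0:2 pp1:4 pp2:1 pp3:1
P0: v0 -> pp0 = 46
P1: v0 -> pp3 = 101
P2: v0 -> pp0 = 46
P3: v0 -> pp2 = 105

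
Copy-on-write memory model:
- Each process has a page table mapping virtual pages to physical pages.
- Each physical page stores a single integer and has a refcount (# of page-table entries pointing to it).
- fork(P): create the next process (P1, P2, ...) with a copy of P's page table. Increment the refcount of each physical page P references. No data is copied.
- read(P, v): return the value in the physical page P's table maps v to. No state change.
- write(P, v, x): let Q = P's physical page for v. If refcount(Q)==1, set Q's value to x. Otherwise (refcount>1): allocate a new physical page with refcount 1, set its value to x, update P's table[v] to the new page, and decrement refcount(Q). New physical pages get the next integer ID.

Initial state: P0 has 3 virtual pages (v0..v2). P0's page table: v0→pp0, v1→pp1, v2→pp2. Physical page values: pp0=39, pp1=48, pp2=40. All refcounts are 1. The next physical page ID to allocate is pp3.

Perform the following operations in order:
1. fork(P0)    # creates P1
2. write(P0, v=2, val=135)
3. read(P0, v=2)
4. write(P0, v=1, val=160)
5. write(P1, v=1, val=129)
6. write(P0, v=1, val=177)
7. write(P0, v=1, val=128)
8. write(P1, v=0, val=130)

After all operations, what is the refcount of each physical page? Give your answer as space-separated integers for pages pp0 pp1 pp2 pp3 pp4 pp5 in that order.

Op 1: fork(P0) -> P1. 3 ppages; refcounts: pp0:2 pp1:2 pp2:2
Op 2: write(P0, v2, 135). refcount(pp2)=2>1 -> COPY to pp3. 4 ppages; refcounts: pp0:2 pp1:2 pp2:1 pp3:1
Op 3: read(P0, v2) -> 135. No state change.
Op 4: write(P0, v1, 160). refcount(pp1)=2>1 -> COPY to pp4. 5 ppages; refcounts: pp0:2 pp1:1 pp2:1 pp3:1 pp4:1
Op 5: write(P1, v1, 129). refcount(pp1)=1 -> write in place. 5 ppages; refcounts: pp0:2 pp1:1 pp2:1 pp3:1 pp4:1
Op 6: write(P0, v1, 177). refcount(pp4)=1 -> write in place. 5 ppages; refcounts: pp0:2 pp1:1 pp2:1 pp3:1 pp4:1
Op 7: write(P0, v1, 128). refcount(pp4)=1 -> write in place. 5 ppages; refcounts: pp0:2 pp1:1 pp2:1 pp3:1 pp4:1
Op 8: write(P1, v0, 130). refcount(pp0)=2>1 -> COPY to pp5. 6 ppages; refcounts: pp0:1 pp1:1 pp2:1 pp3:1 pp4:1 pp5:1

Answer: 1 1 1 1 1 1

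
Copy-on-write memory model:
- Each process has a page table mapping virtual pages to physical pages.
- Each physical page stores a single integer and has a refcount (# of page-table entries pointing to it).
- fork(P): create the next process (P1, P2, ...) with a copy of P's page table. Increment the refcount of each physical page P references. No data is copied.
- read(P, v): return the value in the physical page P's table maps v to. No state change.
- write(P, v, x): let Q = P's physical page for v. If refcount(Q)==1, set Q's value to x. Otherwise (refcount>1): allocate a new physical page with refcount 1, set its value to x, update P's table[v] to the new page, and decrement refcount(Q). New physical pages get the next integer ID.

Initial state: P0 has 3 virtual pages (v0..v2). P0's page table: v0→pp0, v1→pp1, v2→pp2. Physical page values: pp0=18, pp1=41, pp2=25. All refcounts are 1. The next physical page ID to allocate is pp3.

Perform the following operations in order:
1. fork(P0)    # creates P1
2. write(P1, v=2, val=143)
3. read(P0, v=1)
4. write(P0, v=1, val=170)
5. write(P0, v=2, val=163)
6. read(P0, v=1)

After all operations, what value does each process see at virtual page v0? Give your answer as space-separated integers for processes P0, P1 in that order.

Answer: 18 18

Derivation:
Op 1: fork(P0) -> P1. 3 ppages; refcounts: pp0:2 pp1:2 pp2:2
Op 2: write(P1, v2, 143). refcount(pp2)=2>1 -> COPY to pp3. 4 ppages; refcounts: pp0:2 pp1:2 pp2:1 pp3:1
Op 3: read(P0, v1) -> 41. No state change.
Op 4: write(P0, v1, 170). refcount(pp1)=2>1 -> COPY to pp4. 5 ppages; refcounts: pp0:2 pp1:1 pp2:1 pp3:1 pp4:1
Op 5: write(P0, v2, 163). refcount(pp2)=1 -> write in place. 5 ppages; refcounts: pp0:2 pp1:1 pp2:1 pp3:1 pp4:1
Op 6: read(P0, v1) -> 170. No state change.
P0: v0 -> pp0 = 18
P1: v0 -> pp0 = 18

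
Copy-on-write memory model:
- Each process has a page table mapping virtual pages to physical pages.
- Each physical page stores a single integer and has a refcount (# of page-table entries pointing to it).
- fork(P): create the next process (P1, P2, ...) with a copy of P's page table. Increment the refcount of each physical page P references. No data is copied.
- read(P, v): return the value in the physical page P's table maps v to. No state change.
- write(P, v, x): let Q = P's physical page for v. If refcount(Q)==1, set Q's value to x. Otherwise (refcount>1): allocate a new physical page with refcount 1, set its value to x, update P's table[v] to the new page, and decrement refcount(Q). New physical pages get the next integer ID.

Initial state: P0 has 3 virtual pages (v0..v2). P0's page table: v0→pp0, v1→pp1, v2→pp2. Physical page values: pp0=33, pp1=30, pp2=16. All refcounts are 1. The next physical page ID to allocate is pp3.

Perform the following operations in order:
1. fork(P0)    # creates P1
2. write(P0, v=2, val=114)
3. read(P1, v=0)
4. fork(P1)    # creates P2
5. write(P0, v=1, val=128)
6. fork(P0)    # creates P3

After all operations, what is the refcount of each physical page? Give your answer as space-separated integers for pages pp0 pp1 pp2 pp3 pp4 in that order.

Answer: 4 2 2 2 2

Derivation:
Op 1: fork(P0) -> P1. 3 ppages; refcounts: pp0:2 pp1:2 pp2:2
Op 2: write(P0, v2, 114). refcount(pp2)=2>1 -> COPY to pp3. 4 ppages; refcounts: pp0:2 pp1:2 pp2:1 pp3:1
Op 3: read(P1, v0) -> 33. No state change.
Op 4: fork(P1) -> P2. 4 ppages; refcounts: pp0:3 pp1:3 pp2:2 pp3:1
Op 5: write(P0, v1, 128). refcount(pp1)=3>1 -> COPY to pp4. 5 ppages; refcounts: pp0:3 pp1:2 pp2:2 pp3:1 pp4:1
Op 6: fork(P0) -> P3. 5 ppages; refcounts: pp0:4 pp1:2 pp2:2 pp3:2 pp4:2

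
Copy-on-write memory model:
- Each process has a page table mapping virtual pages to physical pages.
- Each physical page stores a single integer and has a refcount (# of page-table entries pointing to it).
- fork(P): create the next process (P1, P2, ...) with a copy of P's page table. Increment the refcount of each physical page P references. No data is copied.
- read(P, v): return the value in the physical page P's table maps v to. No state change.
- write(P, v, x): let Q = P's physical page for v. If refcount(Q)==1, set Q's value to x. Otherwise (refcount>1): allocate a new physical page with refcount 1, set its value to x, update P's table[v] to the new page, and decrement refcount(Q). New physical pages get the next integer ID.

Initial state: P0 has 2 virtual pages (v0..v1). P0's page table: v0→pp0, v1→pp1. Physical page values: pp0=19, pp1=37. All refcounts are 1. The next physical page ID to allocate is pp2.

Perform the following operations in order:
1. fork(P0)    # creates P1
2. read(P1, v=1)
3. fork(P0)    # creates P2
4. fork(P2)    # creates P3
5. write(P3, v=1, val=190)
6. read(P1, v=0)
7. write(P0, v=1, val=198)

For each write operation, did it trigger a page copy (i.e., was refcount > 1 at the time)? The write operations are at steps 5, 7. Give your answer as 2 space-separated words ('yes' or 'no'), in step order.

Op 1: fork(P0) -> P1. 2 ppages; refcounts: pp0:2 pp1:2
Op 2: read(P1, v1) -> 37. No state change.
Op 3: fork(P0) -> P2. 2 ppages; refcounts: pp0:3 pp1:3
Op 4: fork(P2) -> P3. 2 ppages; refcounts: pp0:4 pp1:4
Op 5: write(P3, v1, 190). refcount(pp1)=4>1 -> COPY to pp2. 3 ppages; refcounts: pp0:4 pp1:3 pp2:1
Op 6: read(P1, v0) -> 19. No state change.
Op 7: write(P0, v1, 198). refcount(pp1)=3>1 -> COPY to pp3. 4 ppages; refcounts: pp0:4 pp1:2 pp2:1 pp3:1

yes yes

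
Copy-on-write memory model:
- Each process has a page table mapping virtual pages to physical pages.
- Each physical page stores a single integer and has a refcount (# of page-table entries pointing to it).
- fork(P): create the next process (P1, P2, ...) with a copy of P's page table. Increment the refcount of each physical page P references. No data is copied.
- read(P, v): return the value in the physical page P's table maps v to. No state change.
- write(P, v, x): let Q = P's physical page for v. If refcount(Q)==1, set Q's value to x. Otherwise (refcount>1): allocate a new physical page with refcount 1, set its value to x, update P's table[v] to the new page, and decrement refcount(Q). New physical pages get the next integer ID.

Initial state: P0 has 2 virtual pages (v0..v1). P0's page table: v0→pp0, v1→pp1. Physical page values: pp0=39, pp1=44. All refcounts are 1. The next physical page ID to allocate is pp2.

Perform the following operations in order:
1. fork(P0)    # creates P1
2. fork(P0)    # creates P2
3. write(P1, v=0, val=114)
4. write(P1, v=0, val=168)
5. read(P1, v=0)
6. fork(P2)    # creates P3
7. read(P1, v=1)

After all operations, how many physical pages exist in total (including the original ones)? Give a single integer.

Answer: 3

Derivation:
Op 1: fork(P0) -> P1. 2 ppages; refcounts: pp0:2 pp1:2
Op 2: fork(P0) -> P2. 2 ppages; refcounts: pp0:3 pp1:3
Op 3: write(P1, v0, 114). refcount(pp0)=3>1 -> COPY to pp2. 3 ppages; refcounts: pp0:2 pp1:3 pp2:1
Op 4: write(P1, v0, 168). refcount(pp2)=1 -> write in place. 3 ppages; refcounts: pp0:2 pp1:3 pp2:1
Op 5: read(P1, v0) -> 168. No state change.
Op 6: fork(P2) -> P3. 3 ppages; refcounts: pp0:3 pp1:4 pp2:1
Op 7: read(P1, v1) -> 44. No state change.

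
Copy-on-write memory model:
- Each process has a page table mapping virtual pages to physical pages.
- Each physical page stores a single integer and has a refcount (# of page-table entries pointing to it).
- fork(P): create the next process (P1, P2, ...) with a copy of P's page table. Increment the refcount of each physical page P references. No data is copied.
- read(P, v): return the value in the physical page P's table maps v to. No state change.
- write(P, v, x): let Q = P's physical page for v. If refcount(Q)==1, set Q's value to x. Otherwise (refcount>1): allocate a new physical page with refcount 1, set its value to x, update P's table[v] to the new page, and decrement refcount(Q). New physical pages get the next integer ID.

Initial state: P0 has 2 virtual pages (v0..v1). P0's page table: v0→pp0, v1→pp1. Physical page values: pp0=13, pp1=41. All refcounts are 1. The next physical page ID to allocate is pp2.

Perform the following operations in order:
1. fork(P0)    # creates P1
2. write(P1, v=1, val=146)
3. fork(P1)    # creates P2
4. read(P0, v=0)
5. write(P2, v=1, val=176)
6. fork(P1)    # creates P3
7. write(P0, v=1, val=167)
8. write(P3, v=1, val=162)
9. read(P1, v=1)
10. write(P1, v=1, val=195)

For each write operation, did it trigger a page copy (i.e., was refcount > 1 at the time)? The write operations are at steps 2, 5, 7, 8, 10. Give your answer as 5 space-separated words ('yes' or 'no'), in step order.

Op 1: fork(P0) -> P1. 2 ppages; refcounts: pp0:2 pp1:2
Op 2: write(P1, v1, 146). refcount(pp1)=2>1 -> COPY to pp2. 3 ppages; refcounts: pp0:2 pp1:1 pp2:1
Op 3: fork(P1) -> P2. 3 ppages; refcounts: pp0:3 pp1:1 pp2:2
Op 4: read(P0, v0) -> 13. No state change.
Op 5: write(P2, v1, 176). refcount(pp2)=2>1 -> COPY to pp3. 4 ppages; refcounts: pp0:3 pp1:1 pp2:1 pp3:1
Op 6: fork(P1) -> P3. 4 ppages; refcounts: pp0:4 pp1:1 pp2:2 pp3:1
Op 7: write(P0, v1, 167). refcount(pp1)=1 -> write in place. 4 ppages; refcounts: pp0:4 pp1:1 pp2:2 pp3:1
Op 8: write(P3, v1, 162). refcount(pp2)=2>1 -> COPY to pp4. 5 ppages; refcounts: pp0:4 pp1:1 pp2:1 pp3:1 pp4:1
Op 9: read(P1, v1) -> 146. No state change.
Op 10: write(P1, v1, 195). refcount(pp2)=1 -> write in place. 5 ppages; refcounts: pp0:4 pp1:1 pp2:1 pp3:1 pp4:1

yes yes no yes no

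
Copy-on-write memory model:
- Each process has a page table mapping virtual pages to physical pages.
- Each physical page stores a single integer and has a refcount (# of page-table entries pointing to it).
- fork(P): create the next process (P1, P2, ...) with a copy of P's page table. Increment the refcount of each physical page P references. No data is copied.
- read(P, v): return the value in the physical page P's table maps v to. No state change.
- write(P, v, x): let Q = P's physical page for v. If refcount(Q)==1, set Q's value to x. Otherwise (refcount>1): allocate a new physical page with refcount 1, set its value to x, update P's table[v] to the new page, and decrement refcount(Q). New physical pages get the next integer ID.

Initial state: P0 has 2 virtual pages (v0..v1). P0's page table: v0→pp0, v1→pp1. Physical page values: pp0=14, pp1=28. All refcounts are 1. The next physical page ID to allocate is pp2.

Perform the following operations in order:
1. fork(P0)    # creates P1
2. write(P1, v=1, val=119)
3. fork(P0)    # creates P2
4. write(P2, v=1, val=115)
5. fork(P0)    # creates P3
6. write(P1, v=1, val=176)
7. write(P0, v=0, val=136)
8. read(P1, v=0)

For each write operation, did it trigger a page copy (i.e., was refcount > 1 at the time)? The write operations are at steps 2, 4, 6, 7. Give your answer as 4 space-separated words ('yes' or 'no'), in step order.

Op 1: fork(P0) -> P1. 2 ppages; refcounts: pp0:2 pp1:2
Op 2: write(P1, v1, 119). refcount(pp1)=2>1 -> COPY to pp2. 3 ppages; refcounts: pp0:2 pp1:1 pp2:1
Op 3: fork(P0) -> P2. 3 ppages; refcounts: pp0:3 pp1:2 pp2:1
Op 4: write(P2, v1, 115). refcount(pp1)=2>1 -> COPY to pp3. 4 ppages; refcounts: pp0:3 pp1:1 pp2:1 pp3:1
Op 5: fork(P0) -> P3. 4 ppages; refcounts: pp0:4 pp1:2 pp2:1 pp3:1
Op 6: write(P1, v1, 176). refcount(pp2)=1 -> write in place. 4 ppages; refcounts: pp0:4 pp1:2 pp2:1 pp3:1
Op 7: write(P0, v0, 136). refcount(pp0)=4>1 -> COPY to pp4. 5 ppages; refcounts: pp0:3 pp1:2 pp2:1 pp3:1 pp4:1
Op 8: read(P1, v0) -> 14. No state change.

yes yes no yes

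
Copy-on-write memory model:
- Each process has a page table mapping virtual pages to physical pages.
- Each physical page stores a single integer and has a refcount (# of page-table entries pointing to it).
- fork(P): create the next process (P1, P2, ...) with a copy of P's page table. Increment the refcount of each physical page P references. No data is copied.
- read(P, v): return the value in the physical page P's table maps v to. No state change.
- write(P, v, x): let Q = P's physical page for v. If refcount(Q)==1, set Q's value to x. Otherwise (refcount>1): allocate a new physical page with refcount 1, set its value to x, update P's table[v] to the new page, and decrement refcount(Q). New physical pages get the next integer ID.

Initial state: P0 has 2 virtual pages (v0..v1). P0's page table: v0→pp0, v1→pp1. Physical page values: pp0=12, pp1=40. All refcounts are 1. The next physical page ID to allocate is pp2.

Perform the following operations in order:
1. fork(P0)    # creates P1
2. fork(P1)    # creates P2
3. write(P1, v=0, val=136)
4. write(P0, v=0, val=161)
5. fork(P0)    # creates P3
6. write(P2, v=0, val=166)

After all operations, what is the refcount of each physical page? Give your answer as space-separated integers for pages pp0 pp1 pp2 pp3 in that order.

Answer: 1 4 1 2

Derivation:
Op 1: fork(P0) -> P1. 2 ppages; refcounts: pp0:2 pp1:2
Op 2: fork(P1) -> P2. 2 ppages; refcounts: pp0:3 pp1:3
Op 3: write(P1, v0, 136). refcount(pp0)=3>1 -> COPY to pp2. 3 ppages; refcounts: pp0:2 pp1:3 pp2:1
Op 4: write(P0, v0, 161). refcount(pp0)=2>1 -> COPY to pp3. 4 ppages; refcounts: pp0:1 pp1:3 pp2:1 pp3:1
Op 5: fork(P0) -> P3. 4 ppages; refcounts: pp0:1 pp1:4 pp2:1 pp3:2
Op 6: write(P2, v0, 166). refcount(pp0)=1 -> write in place. 4 ppages; refcounts: pp0:1 pp1:4 pp2:1 pp3:2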